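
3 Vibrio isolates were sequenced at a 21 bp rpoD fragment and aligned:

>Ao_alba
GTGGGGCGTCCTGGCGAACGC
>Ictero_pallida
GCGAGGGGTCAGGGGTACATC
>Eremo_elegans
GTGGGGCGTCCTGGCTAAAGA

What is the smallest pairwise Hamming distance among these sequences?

Pairwise Hamming distances:
  Ao_alba vs Ictero_pallida: 10
  Ao_alba vs Eremo_elegans: 3
  Ictero_pallida vs Eremo_elegans: 9
The smallest is 3, between Ao_alba and Eremo_elegans.

3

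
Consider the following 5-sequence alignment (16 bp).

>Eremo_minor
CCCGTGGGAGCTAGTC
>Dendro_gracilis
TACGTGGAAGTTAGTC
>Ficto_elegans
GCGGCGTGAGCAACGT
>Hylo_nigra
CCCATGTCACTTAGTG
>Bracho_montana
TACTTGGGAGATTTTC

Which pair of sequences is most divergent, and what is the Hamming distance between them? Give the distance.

Pairwise Hamming distances:
  Eremo_minor vs Dendro_gracilis: 4
  Eremo_minor vs Ficto_elegans: 8
  Eremo_minor vs Hylo_nigra: 6
  Eremo_minor vs Bracho_montana: 6
  Dendro_gracilis vs Ficto_elegans: 11
  Dendro_gracilis vs Hylo_nigra: 7
  Dendro_gracilis vs Bracho_montana: 5
  Ficto_elegans vs Hylo_nigra: 11
  Ficto_elegans vs Bracho_montana: 12
  Hylo_nigra vs Bracho_montana: 10
The largest is 12, between Ficto_elegans and Bracho_montana.

12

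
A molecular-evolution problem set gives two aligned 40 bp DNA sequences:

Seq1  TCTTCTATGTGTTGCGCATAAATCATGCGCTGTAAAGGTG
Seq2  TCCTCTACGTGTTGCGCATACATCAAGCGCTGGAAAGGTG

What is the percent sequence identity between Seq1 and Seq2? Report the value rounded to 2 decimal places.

87.50%

The sequences differ at positions 3 (T/C), 8 (T/C), 21 (A/C), 26 (T/A), 33 (T/G).
35 of the 40 sites match, so the percent identity is 35/40 × 100 = 87.50%.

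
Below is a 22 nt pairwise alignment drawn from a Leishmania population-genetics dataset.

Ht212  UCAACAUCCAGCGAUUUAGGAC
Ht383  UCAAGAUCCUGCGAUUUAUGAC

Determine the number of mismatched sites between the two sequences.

The sequences differ at positions 5 (C/G), 10 (A/U), 19 (G/U).
That gives 3 mismatches out of 22 aligned sites, so the Hamming distance is 3.

3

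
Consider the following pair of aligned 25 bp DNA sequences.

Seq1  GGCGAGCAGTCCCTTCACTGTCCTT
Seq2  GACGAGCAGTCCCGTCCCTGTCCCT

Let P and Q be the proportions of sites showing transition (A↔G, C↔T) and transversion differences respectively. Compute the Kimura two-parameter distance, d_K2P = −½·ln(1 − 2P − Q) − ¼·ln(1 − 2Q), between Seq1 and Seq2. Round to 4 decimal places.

Mismatches occur at site 2 (G/A, transition), site 14 (T/G, transversion), site 17 (A/C, transversion), site 24 (T/C, transition).
Of the 4 differences, 2 transitions and 2 transversions over 25 sites: P = 2/25 = 0.080000, Q = 2/25 = 0.080000.
d = −0.5·ln(0.760000) − 0.25·ln(0.840000) = −0.5·(-0.274437) − 0.25·(-0.174353) = 0.1808.

0.1808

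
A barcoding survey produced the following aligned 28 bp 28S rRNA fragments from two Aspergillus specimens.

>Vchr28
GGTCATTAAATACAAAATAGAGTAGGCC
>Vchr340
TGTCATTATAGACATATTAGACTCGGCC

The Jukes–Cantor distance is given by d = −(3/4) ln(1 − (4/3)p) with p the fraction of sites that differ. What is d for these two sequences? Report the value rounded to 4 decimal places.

Differing sites — 1:G/T; 9:A/T; 11:T/G; 15:A/T; 17:A/T; 22:G/C; 24:A/C.
p = 7/28 = 0.250000.
d = −0.75 · ln(1 − (4/3)·0.250000) = −0.75 · ln(0.666667) = −0.75 · (-0.405465) = 0.3041.

0.3041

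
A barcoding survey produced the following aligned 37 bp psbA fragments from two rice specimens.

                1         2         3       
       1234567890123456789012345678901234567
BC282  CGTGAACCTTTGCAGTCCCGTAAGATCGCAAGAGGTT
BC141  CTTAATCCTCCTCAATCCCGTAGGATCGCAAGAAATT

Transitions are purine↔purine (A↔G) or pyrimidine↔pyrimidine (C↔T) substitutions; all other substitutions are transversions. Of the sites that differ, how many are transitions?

7

The sequences differ at positions 2 (G/T, transversion), 4 (G/A, transition), 6 (A/T, transversion), 10 (T/C, transition), 11 (T/C, transition), 12 (G/T, transversion), 15 (G/A, transition), 23 (A/G, transition), 34 (G/A, transition), 35 (G/A, transition).
Of the 10 differences, 7 transitions and 3 transversions, so the answer is 7.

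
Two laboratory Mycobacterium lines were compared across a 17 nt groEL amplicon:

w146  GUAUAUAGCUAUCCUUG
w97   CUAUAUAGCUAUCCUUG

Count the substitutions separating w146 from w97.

A single mismatch occurs at site 1 (G→C).
That gives 1 mismatch out of 17 aligned sites, so the Hamming distance is 1.

1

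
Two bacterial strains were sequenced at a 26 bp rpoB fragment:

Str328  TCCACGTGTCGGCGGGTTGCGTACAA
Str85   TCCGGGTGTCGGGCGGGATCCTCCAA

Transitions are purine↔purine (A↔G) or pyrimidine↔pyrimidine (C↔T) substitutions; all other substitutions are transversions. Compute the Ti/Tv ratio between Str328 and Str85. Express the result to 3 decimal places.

0.125

Mismatches occur at site 4 (A/G, transition), site 5 (C/G, transversion), site 13 (C/G, transversion), site 14 (G/C, transversion), site 17 (T/G, transversion), site 18 (T/A, transversion), site 19 (G/T, transversion), site 21 (G/C, transversion), site 23 (A/C, transversion).
Of the 9 differences, 1 transition and 8 transversions, so Ti/Tv = 1/8 = 0.125.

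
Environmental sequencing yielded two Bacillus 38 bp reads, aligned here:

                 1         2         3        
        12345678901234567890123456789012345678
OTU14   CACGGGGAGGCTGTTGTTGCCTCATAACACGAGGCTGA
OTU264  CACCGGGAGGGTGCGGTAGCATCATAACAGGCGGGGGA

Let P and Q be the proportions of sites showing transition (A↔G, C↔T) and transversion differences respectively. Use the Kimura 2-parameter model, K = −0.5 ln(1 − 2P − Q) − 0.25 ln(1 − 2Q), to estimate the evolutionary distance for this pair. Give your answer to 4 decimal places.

0.3313

Differing sites — 4:G/C (Tv); 11:C/G (Tv); 14:T/C (Ti); 15:T/G (Tv); 18:T/A (Tv); 21:C/A (Tv); 30:C/G (Tv); 32:A/C (Tv); 35:C/G (Tv); 36:T/G (Tv).
Of the 10 differences, 1 transition and 9 transversions over 38 sites: P = 1/38 = 0.026316, Q = 9/38 = 0.236842.
d = −0.5·ln(0.710526) − 0.25·ln(0.526316) = −0.5·(-0.341750) − 0.25·(-0.641853) = 0.3313.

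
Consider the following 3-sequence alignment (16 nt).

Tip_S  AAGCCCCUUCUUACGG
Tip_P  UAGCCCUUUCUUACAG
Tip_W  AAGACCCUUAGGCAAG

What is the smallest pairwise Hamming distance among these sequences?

3

Pairwise Hamming distances:
  Tip_S vs Tip_P: 3
  Tip_S vs Tip_W: 7
  Tip_P vs Tip_W: 8
The smallest is 3, between Tip_S and Tip_P.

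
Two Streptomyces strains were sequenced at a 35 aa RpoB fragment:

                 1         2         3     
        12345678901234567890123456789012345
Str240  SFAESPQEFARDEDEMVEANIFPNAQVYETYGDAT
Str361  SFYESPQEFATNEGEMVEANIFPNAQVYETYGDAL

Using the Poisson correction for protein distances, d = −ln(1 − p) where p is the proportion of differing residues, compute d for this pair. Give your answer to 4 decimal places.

0.1542

Differing sites — 3:A/Y; 11:R/T; 12:D/N; 14:D/G; 35:T/L.
p = 5/35 = 0.142857.
d = −ln(1 − 0.142857) = −ln(0.857143) = 0.1542.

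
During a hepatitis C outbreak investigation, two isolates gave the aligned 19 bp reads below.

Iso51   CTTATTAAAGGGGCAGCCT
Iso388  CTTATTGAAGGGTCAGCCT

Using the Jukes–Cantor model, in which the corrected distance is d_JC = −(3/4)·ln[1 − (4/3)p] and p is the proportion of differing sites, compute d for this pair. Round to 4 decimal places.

0.1134

Differing sites — 7:A/G; 13:G/T.
p = 2/19 = 0.105263.
d = −0.75 · ln(1 − (4/3)·0.105263) = −0.75 · ln(0.859649) = −0.75 · (-0.151231) = 0.1134.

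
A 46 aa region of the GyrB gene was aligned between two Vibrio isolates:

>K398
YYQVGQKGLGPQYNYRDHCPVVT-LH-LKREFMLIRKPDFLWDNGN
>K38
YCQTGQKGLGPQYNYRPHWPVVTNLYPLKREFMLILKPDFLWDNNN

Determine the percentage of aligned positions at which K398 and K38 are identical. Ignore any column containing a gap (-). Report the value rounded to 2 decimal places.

Excluding the 2 gap columns leaves 44 comparable sites.
Mismatches occur at site 2 (Y↔C), site 4 (V↔T), site 17 (D↔P), site 19 (C↔W), site 26 (H↔Y), site 36 (R↔L), site 45 (G↔N).
37 of the 44 comparable sites match, so the percent identity is 37/44 × 100 = 84.09%.

84.09%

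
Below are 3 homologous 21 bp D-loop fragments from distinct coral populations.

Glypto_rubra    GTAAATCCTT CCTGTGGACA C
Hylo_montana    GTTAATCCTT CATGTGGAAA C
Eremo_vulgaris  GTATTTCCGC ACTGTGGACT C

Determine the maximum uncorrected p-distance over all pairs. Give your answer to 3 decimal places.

0.429

Pairwise Hamming distances:
  Glypto_rubra vs Hylo_montana: 3
  Glypto_rubra vs Eremo_vulgaris: 6
  Hylo_montana vs Eremo_vulgaris: 9
The largest is 9 mismatches, between Hylo_montana and Eremo_vulgaris; p = 9/21 = 0.429.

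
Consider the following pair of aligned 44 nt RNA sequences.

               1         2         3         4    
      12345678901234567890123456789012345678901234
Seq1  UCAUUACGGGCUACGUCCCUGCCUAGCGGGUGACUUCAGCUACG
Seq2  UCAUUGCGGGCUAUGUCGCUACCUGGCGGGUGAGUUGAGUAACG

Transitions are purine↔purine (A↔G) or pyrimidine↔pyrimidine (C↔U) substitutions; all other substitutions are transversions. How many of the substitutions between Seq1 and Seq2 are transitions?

Differing sites — 6:A/G (Ti); 14:C/U (Ti); 18:C/G (Tv); 21:G/A (Ti); 25:A/G (Ti); 34:C/G (Tv); 37:C/G (Tv); 40:C/U (Ti); 41:U/A (Tv).
Of the 9 differences, 5 transitions and 4 transversions, so the answer is 5.

5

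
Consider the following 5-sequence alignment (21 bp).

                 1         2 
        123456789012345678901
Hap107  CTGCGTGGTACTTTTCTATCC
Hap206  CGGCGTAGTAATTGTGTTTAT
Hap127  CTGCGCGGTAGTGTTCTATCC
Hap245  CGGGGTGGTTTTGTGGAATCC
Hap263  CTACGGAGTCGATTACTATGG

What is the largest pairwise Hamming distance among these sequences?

14

Pairwise Hamming distances:
  Hap107 vs Hap206: 8
  Hap107 vs Hap127: 3
  Hap107 vs Hap245: 8
  Hap107 vs Hap263: 9
  Hap206 vs Hap127: 10
  Hap206 vs Hap245: 11
  Hap206 vs Hap263: 12
  Hap127 vs Hap245: 8
  Hap127 vs Hap263: 9
  Hap245 vs Hap263: 14
The largest is 14, between Hap245 and Hap263.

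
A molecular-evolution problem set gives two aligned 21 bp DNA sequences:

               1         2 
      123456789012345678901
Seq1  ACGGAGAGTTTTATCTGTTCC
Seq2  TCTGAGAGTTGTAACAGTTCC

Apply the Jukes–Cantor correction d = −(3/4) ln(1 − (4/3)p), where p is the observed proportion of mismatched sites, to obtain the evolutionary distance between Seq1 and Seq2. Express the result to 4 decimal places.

Differing sites — 1:A/T; 3:G/T; 11:T/G; 14:T/A; 16:T/A.
p = 5/21 = 0.238095.
d = −0.75 · ln(1 − (4/3)·0.238095) = −0.75 · ln(0.682540) = −0.75 · (-0.381934) = 0.2865.

0.2865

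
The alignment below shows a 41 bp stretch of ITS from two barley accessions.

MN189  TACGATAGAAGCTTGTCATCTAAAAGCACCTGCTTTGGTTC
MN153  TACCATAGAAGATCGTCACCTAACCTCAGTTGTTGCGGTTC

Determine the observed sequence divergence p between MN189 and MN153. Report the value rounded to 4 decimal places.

The sequences differ at positions 4 (G/C), 12 (C/A), 14 (T/C), 19 (T/C), 24 (A/C), 25 (A/C), 26 (G/T), 29 (C/G), 30 (C/T), 33 (C/T), 35 (T/G), 36 (T/C).
There are 12 differences over 41 sites, so p = 12/41 = 0.2927.

0.2927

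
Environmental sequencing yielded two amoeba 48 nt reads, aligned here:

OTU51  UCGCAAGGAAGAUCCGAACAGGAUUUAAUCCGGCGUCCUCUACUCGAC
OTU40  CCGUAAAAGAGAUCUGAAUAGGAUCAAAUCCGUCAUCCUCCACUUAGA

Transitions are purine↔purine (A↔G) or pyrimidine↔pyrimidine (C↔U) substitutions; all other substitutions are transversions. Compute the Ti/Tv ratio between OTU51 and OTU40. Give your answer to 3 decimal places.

4.333

The sequences differ at positions 1 (U/C, transition), 4 (C/U, transition), 7 (G/A, transition), 8 (G/A, transition), 9 (A/G, transition), 15 (C/U, transition), 19 (C/U, transition), 25 (U/C, transition), 26 (U/A, transversion), 33 (G/U, transversion), 35 (G/A, transition), 41 (U/C, transition), 45 (C/U, transition), 46 (G/A, transition), 47 (A/G, transition), 48 (C/A, transversion).
Of the 16 differences, 13 transitions and 3 transversions, so Ti/Tv = 13/3 = 4.333.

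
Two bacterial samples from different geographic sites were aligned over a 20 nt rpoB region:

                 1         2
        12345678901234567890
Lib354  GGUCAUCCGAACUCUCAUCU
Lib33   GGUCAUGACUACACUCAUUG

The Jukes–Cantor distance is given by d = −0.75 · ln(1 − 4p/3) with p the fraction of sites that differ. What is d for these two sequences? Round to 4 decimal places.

The sequences differ at positions 7 (C/G), 8 (C/A), 9 (G/C), 10 (A/U), 13 (U/A), 19 (C/U), 20 (U/G).
p = 7/20 = 0.350000.
d = −0.75 · ln(1 − (4/3)·0.350000) = −0.75 · ln(0.533333) = −0.75 · (-0.628609) = 0.4715.

0.4715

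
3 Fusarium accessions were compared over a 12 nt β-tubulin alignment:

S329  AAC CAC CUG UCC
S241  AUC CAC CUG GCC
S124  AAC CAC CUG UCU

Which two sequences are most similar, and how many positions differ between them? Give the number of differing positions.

1

Pairwise Hamming distances:
  S329 vs S241: 2
  S329 vs S124: 1
  S241 vs S124: 3
The smallest is 1, between S329 and S124.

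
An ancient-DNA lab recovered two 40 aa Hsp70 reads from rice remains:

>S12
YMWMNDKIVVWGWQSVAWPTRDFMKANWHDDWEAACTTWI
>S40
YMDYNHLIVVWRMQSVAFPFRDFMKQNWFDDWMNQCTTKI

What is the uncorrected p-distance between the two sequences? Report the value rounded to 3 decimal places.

0.350

Differing sites — 3:W/D; 4:M/Y; 6:D/H; 7:K/L; 12:G/R; 13:W/M; 18:W/F; 20:T/F; 26:A/Q; 29:H/F; 33:E/M; 34:A/N; 35:A/Q; 39:W/K.
There are 14 differences over 40 sites, so p = 14/40 = 0.350.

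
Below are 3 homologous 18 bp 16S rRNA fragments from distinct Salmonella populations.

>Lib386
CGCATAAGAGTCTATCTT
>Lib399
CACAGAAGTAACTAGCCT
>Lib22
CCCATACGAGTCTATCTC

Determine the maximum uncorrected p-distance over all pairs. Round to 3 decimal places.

0.500

Pairwise Hamming distances:
  Lib386 vs Lib399: 7
  Lib386 vs Lib22: 3
  Lib399 vs Lib22: 9
The largest is 9 mismatches, between Lib399 and Lib22; p = 9/18 = 0.500.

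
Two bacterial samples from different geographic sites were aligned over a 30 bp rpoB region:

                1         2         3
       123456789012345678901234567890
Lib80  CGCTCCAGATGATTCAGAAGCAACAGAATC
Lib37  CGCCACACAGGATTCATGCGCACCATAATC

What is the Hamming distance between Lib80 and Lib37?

9

The sequences differ at positions 4 (T/C), 5 (C/A), 8 (G/C), 10 (T/G), 17 (G/T), 18 (A/G), 19 (A/C), 23 (A/C), 26 (G/T).
That gives 9 mismatches out of 30 aligned sites, so the Hamming distance is 9.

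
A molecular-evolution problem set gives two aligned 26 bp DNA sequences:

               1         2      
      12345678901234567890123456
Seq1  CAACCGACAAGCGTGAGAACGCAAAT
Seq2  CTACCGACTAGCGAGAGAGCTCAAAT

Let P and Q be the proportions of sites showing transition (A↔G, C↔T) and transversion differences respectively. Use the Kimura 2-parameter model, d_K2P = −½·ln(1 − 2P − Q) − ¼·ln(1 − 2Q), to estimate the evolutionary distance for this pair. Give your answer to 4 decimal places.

0.2231

Mismatches occur at site 2 (A↔T, transversion), site 9 (A↔T, transversion), site 14 (T↔A, transversion), site 19 (A↔G, transition), site 21 (G↔T, transversion).
Of the 5 differences, 1 transition and 4 transversions over 26 sites: P = 1/26 = 0.038462, Q = 4/26 = 0.153846.
d = −0.5·ln(0.769230) − 0.25·ln(0.692308) = −0.5·(-0.262365) − 0.25·(-0.367724) = 0.2231.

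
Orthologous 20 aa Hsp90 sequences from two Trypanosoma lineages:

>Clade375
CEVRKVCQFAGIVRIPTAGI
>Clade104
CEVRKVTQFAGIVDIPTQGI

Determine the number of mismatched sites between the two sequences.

Differing sites — 7:C/T; 14:R/D; 18:A/Q.
That gives 3 mismatches out of 20 aligned sites, so the Hamming distance is 3.

3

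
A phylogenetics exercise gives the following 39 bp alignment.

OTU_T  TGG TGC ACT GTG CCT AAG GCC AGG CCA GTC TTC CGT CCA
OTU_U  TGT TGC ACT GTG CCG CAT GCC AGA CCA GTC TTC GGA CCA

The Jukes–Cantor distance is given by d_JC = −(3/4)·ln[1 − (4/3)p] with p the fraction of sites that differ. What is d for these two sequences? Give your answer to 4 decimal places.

0.2052

Mismatches occur at site 3 (G→T), site 15 (T→G), site 16 (A→C), site 18 (G→T), site 24 (G→A), site 34 (C→G), site 36 (T→A).
p = 7/39 = 0.179487.
d = −0.75 · ln(1 − (4/3)·0.179487) = −0.75 · ln(0.760684) = −0.75 · (-0.273537) = 0.2052.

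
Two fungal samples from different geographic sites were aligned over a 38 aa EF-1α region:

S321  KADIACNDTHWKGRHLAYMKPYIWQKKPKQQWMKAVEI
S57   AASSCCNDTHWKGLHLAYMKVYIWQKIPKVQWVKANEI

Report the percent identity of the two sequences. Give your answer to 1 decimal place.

73.7%

Mismatches occur at site 1 (K→A), site 3 (D→S), site 4 (I→S), site 5 (A→C), site 14 (R→L), site 21 (P→V), site 27 (K→I), site 30 (Q→V), site 33 (M→V), site 36 (V→N).
28 of the 38 sites match, so the percent identity is 28/38 × 100 = 73.7%.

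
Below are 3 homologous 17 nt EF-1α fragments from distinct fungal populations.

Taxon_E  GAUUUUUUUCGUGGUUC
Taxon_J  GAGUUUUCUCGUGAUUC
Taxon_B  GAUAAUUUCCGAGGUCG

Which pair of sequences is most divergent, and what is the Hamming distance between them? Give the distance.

9

Pairwise Hamming distances:
  Taxon_E vs Taxon_J: 3
  Taxon_E vs Taxon_B: 6
  Taxon_J vs Taxon_B: 9
The largest is 9, between Taxon_J and Taxon_B.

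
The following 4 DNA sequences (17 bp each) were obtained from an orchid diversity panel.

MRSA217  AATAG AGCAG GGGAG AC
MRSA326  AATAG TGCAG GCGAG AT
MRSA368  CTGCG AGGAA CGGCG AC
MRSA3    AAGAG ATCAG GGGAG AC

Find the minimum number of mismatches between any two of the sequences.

Pairwise Hamming distances:
  MRSA217 vs MRSA326: 3
  MRSA217 vs MRSA368: 8
  MRSA217 vs MRSA3: 2
  MRSA326 vs MRSA368: 11
  MRSA326 vs MRSA3: 5
  MRSA368 vs MRSA3: 8
The smallest is 2, between MRSA217 and MRSA3.

2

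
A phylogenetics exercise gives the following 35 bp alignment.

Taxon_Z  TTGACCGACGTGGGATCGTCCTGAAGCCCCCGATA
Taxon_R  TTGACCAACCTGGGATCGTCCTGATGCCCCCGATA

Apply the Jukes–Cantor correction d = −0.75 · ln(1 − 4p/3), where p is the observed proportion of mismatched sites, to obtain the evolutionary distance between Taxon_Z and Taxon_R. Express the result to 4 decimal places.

0.0910

The sequences differ at positions 7 (G/A), 10 (G/C), 25 (A/T).
p = 3/35 = 0.085714.
d = −0.75 · ln(1 − (4/3)·0.085714) = −0.75 · ln(0.885715) = −0.75 · (-0.121360) = 0.0910.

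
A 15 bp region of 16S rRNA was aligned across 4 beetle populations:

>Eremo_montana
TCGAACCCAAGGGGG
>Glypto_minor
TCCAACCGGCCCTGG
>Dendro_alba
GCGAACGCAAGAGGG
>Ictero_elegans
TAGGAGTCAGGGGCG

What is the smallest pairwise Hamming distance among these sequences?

3

Pairwise Hamming distances:
  Eremo_montana vs Glypto_minor: 7
  Eremo_montana vs Dendro_alba: 3
  Eremo_montana vs Ictero_elegans: 6
  Glypto_minor vs Dendro_alba: 9
  Glypto_minor vs Ictero_elegans: 12
  Dendro_alba vs Ictero_elegans: 8
The smallest is 3, between Eremo_montana and Dendro_alba.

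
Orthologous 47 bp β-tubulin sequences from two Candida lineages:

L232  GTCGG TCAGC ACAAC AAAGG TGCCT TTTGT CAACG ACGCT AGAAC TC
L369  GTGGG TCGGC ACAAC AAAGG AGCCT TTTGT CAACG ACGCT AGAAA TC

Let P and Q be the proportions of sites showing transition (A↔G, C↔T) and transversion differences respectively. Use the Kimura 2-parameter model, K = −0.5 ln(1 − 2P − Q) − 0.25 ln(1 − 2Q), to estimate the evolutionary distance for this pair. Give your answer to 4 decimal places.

Differing sites — 3:C/G (Tv); 8:A/G (Ti); 21:T/A (Tv); 45:C/A (Tv).
Of the 4 differences, 1 transition and 3 transversions over 47 sites: P = 1/47 = 0.021277, Q = 3/47 = 0.063830.
d = −0.5·ln(0.893616) − 0.25·ln(0.872340) = −0.5·(-0.112479) − 0.25·(-0.136576) = 0.0904.

0.0904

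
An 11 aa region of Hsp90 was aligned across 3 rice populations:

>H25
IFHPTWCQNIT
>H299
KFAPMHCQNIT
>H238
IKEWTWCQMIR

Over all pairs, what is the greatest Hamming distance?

8

Pairwise Hamming distances:
  H25 vs H299: 4
  H25 vs H238: 5
  H299 vs H238: 8
The largest is 8, between H299 and H238.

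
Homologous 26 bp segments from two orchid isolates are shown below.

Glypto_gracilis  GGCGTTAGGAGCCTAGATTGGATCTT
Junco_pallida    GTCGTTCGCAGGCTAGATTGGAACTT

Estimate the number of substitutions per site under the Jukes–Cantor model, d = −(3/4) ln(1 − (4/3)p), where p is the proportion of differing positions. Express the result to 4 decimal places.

0.2222

Mismatches occur at site 2 (G/T), site 7 (A/C), site 9 (G/C), site 12 (C/G), site 23 (T/A).
p = 5/26 = 0.192308.
d = −0.75 · ln(1 − (4/3)·0.192308) = −0.75 · ln(0.743589) = −0.75 · (-0.296267) = 0.2222.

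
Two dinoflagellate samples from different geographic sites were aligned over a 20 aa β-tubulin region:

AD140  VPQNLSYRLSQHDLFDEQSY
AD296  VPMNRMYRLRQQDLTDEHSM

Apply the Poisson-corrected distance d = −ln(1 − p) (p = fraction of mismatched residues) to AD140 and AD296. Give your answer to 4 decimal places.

0.5108

The sequences differ at positions 3 (Q/M), 5 (L/R), 6 (S/M), 10 (S/R), 12 (H/Q), 15 (F/T), 18 (Q/H), 20 (Y/M).
p = 8/20 = 0.400000.
d = −ln(1 − 0.400000) = −ln(0.600000) = 0.5108.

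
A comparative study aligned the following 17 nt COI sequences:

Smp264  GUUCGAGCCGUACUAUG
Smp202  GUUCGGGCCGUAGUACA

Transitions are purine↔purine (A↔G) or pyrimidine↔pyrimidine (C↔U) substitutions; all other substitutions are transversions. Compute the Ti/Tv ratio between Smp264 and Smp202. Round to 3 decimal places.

3.000

The sequences differ at positions 6 (A/G, transition), 13 (C/G, transversion), 16 (U/C, transition), 17 (G/A, transition).
Of the 4 differences, 3 transitions and 1 transversion, so Ti/Tv = 3/1 = 3.000.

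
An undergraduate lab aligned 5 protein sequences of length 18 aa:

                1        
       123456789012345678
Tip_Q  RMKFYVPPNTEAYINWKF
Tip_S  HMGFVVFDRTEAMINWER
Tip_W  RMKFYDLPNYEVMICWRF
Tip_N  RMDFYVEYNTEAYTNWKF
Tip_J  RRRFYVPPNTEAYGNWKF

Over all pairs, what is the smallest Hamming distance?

3

Pairwise Hamming distances:
  Tip_Q vs Tip_S: 9
  Tip_Q vs Tip_W: 7
  Tip_Q vs Tip_N: 4
  Tip_Q vs Tip_J: 3
  Tip_S vs Tip_W: 12
  Tip_S vs Tip_N: 10
  Tip_S vs Tip_J: 11
  Tip_W vs Tip_N: 10
  Tip_W vs Tip_J: 10
  Tip_N vs Tip_J: 5
The smallest is 3, between Tip_Q and Tip_J.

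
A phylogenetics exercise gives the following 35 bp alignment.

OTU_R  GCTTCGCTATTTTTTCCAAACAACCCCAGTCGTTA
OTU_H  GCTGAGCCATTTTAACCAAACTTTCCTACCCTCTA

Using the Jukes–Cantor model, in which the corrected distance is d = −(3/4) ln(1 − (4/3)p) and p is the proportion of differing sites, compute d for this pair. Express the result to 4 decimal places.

Mismatches occur at site 4 (T→G), site 5 (C→A), site 8 (T→C), site 14 (T→A), site 15 (T→A), site 22 (A→T), site 23 (A→T), site 24 (C→T), site 27 (C→T), site 29 (G→C), site 30 (T→C), site 32 (G→T), site 33 (T→C).
p = 13/35 = 0.371429.
d = −0.75 · ln(1 − (4/3)·0.371429) = −0.75 · ln(0.504761) = −0.75 · (-0.683670) = 0.5128.

0.5128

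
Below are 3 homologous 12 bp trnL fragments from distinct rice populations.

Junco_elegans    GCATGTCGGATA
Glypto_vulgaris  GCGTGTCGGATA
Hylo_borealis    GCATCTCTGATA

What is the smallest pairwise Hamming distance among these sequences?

1

Pairwise Hamming distances:
  Junco_elegans vs Glypto_vulgaris: 1
  Junco_elegans vs Hylo_borealis: 2
  Glypto_vulgaris vs Hylo_borealis: 3
The smallest is 1, between Junco_elegans and Glypto_vulgaris.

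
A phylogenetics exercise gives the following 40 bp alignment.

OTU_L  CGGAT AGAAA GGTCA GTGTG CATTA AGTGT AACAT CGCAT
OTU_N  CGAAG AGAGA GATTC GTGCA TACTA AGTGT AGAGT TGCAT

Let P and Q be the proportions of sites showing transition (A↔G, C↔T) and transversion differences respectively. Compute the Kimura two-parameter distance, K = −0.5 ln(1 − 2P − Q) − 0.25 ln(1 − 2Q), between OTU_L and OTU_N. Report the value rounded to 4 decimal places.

The sequences differ at positions 3 (G/A, transition), 5 (T/G, transversion), 9 (A/G, transition), 12 (G/A, transition), 14 (C/T, transition), 15 (A/C, transversion), 19 (T/C, transition), 20 (G/A, transition), 21 (C/T, transition), 23 (T/C, transition), 32 (A/G, transition), 33 (C/A, transversion), 34 (A/G, transition), 36 (C/T, transition).
Of the 14 differences, 11 transitions and 3 transversions over 40 sites: P = 11/40 = 0.275000, Q = 3/40 = 0.075000.
d = −0.5·ln(0.375000) − 0.25·ln(0.850000) = −0.5·(-0.980829) − 0.25·(-0.162519) = 0.5310.

0.5310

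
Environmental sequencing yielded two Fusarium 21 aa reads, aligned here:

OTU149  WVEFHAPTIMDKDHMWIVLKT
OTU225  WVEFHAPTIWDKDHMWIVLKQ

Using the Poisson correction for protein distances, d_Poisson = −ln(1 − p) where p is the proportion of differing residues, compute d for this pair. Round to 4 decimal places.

0.1001

Mismatches occur at site 10 (M↔W), site 21 (T↔Q).
p = 2/21 = 0.095238.
d = −ln(1 − 0.095238) = −ln(0.904762) = 0.1001.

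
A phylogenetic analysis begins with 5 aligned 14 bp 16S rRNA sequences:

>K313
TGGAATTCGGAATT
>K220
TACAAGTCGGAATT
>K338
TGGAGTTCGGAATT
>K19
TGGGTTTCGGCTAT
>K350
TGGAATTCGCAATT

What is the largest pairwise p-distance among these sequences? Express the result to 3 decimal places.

0.571

Pairwise Hamming distances:
  K313 vs K220: 3
  K313 vs K338: 1
  K313 vs K19: 5
  K313 vs K350: 1
  K220 vs K338: 4
  K220 vs K19: 8
  K220 vs K350: 4
  K338 vs K19: 5
  K338 vs K350: 2
  K19 vs K350: 6
The largest is 8 mismatches, between K220 and K19; p = 8/14 = 0.571.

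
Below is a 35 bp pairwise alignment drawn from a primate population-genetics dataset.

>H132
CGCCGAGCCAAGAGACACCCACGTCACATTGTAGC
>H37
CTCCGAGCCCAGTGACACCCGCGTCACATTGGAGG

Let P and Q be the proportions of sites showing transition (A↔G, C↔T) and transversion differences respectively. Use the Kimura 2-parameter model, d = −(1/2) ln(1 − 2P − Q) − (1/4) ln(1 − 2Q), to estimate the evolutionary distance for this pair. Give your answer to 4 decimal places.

0.1957

Differing sites — 2:G/T (Tv); 10:A/C (Tv); 13:A/T (Tv); 21:A/G (Ti); 32:T/G (Tv); 35:C/G (Tv).
Of the 6 differences, 1 transition and 5 transversions over 35 sites: P = 1/35 = 0.028571, Q = 5/35 = 0.142857.
d = −0.5·ln(0.800001) − 0.25·ln(0.714286) = −0.5·(-0.223142) − 0.25·(-0.336472) = 0.1957.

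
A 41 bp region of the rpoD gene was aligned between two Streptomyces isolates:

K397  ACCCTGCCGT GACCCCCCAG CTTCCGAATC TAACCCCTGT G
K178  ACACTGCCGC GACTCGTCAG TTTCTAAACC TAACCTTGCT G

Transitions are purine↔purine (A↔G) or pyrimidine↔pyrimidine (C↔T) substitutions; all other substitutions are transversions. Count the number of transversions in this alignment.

4

The sequences differ at positions 3 (C/A, transversion), 10 (T/C, transition), 14 (C/T, transition), 16 (C/G, transversion), 17 (C/T, transition), 21 (C/T, transition), 25 (C/T, transition), 26 (G/A, transition), 29 (T/C, transition), 36 (C/T, transition), 37 (C/T, transition), 38 (T/G, transversion), 39 (G/C, transversion).
Of the 13 differences, 9 transitions and 4 transversions, so the answer is 4.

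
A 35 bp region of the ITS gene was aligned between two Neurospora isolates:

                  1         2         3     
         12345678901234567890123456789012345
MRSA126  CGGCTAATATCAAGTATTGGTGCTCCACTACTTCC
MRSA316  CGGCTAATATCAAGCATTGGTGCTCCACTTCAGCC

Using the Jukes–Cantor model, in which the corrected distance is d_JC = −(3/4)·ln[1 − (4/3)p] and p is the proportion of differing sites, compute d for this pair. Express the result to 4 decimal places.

0.1240

The sequences differ at positions 15 (T/C), 30 (A/T), 32 (T/A), 33 (T/G).
p = 4/35 = 0.114286.
d = −0.75 · ln(1 − (4/3)·0.114286) = −0.75 · ln(0.847619) = −0.75 · (-0.165324) = 0.1240.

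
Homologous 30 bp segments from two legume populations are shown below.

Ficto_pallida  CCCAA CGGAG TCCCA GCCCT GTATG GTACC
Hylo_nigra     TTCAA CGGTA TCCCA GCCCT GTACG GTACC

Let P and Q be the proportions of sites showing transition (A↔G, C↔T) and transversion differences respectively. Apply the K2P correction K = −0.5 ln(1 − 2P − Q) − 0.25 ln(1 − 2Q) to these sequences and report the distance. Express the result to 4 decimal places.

Differing sites — 1:C/T (Ti); 2:C/T (Ti); 9:A/T (Tv); 10:G/A (Ti); 24:T/C (Ti).
Of the 5 differences, 4 transitions and 1 transversion over 30 sites: P = 4/30 = 0.133333, Q = 1/30 = 0.033333.
d = −0.5·ln(0.700001) − 0.25·ln(0.933334) = −0.5·(-0.356674) − 0.25·(-0.068992) = 0.1956.

0.1956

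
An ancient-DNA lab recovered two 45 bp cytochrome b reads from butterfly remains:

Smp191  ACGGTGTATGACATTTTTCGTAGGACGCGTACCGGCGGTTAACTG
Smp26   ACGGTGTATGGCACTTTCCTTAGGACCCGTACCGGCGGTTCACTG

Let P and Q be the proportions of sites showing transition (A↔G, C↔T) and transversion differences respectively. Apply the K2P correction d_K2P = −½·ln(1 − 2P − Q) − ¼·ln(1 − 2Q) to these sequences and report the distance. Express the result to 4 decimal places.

The sequences differ at positions 11 (A/G, transition), 14 (T/C, transition), 18 (T/C, transition), 20 (G/T, transversion), 27 (G/C, transversion), 41 (A/C, transversion).
Of the 6 differences, 3 transitions and 3 transversions over 45 sites: P = 3/45 = 0.066667, Q = 3/45 = 0.066667.
d = −0.5·ln(0.799999) − 0.25·ln(0.866666) = −0.5·(-0.223145) − 0.25·(-0.143102) = 0.1473.

0.1473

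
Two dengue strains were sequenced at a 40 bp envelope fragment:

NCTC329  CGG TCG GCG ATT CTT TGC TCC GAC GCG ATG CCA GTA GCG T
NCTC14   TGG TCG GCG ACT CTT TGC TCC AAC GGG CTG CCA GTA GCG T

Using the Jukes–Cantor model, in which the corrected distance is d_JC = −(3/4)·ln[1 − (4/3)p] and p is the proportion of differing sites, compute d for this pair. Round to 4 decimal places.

0.1367

Mismatches occur at site 1 (C/T), site 11 (T/C), site 22 (G/A), site 26 (C/G), site 28 (A/C).
p = 5/40 = 0.125000.
d = −0.75 · ln(1 − (4/3)·0.125000) = −0.75 · ln(0.833333) = −0.75 · (-0.182322) = 0.1367.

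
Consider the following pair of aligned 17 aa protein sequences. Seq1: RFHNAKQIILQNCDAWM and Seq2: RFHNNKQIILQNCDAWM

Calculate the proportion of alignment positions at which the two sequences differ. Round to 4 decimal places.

0.0588

Differing sites — 5:A/N.
There are 1 differences over 17 sites, so p = 1/17 = 0.0588.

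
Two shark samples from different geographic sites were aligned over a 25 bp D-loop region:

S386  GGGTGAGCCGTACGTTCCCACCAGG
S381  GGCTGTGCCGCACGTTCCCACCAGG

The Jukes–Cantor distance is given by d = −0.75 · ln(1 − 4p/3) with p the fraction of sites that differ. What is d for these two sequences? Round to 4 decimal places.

0.1308

Differing sites — 3:G/C; 6:A/T; 11:T/C.
p = 3/25 = 0.120000.
d = −0.75 · ln(1 − (4/3)·0.120000) = −0.75 · ln(0.840000) = −0.75 · (-0.174353) = 0.1308.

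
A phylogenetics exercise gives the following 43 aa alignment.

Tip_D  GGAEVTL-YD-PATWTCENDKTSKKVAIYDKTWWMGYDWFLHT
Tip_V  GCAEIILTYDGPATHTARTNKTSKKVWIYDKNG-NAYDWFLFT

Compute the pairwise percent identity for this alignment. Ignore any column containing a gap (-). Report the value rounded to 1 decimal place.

Excluding the 3 gap columns leaves 40 comparable sites.
Differing sites — 2:G/C; 5:V/I; 6:T/I; 15:W/H; 17:C/A; 18:E/R; 19:N/T; 20:D/N; 27:A/W; 32:T/N; 33:W/G; 35:M/N; 36:G/A; 42:H/F.
26 of the 40 comparable sites match, so the percent identity is 26/40 × 100 = 65.0%.

65.0%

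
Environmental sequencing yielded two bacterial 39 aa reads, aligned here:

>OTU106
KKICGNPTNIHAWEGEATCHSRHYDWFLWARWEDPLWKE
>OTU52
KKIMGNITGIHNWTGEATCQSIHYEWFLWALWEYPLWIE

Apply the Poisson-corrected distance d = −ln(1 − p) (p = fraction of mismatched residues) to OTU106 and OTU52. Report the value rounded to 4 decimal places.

The sequences differ at positions 4 (C/M), 7 (P/I), 9 (N/G), 12 (A/N), 14 (E/T), 20 (H/Q), 22 (R/I), 25 (D/E), 31 (R/L), 34 (D/Y), 38 (K/I).
p = 11/39 = 0.282051.
d = −ln(1 − 0.282051) = −ln(0.717949) = 0.3314.

0.3314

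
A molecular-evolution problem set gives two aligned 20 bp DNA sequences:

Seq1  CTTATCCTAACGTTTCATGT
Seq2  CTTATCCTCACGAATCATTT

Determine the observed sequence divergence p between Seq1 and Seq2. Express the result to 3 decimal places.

The sequences differ at positions 9 (A/C), 13 (T/A), 14 (T/A), 19 (G/T).
There are 4 differences over 20 sites, so p = 4/20 = 0.200.

0.200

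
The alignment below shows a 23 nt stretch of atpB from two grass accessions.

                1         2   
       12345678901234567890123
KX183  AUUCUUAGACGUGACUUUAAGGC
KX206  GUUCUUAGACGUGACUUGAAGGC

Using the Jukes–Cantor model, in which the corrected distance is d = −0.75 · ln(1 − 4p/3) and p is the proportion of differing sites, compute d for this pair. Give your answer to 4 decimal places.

Mismatches occur at site 1 (A↔G), site 18 (U↔G).
p = 2/23 = 0.086957.
d = −0.75 · ln(1 − (4/3)·0.086957) = −0.75 · ln(0.884057) = −0.75 · (-0.123234) = 0.0924.

0.0924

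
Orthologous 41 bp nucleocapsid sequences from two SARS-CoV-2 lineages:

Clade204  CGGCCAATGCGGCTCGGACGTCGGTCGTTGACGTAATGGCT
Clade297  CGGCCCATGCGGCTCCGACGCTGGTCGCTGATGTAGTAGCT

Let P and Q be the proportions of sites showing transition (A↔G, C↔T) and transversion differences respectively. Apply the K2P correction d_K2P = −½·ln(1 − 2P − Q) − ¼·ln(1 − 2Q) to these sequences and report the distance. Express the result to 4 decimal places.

0.2345

Mismatches occur at site 6 (A↔C, transversion), site 16 (G↔C, transversion), site 21 (T↔C, transition), site 22 (C↔T, transition), site 28 (T↔C, transition), site 32 (C↔T, transition), site 36 (A↔G, transition), site 38 (G↔A, transition).
Of the 8 differences, 6 transitions and 2 transversions over 41 sites: P = 6/41 = 0.146341, Q = 2/41 = 0.048780.
d = −0.5·ln(0.658538) − 0.25·ln(0.902440) = −0.5·(-0.417733) − 0.25·(-0.102653) = 0.2345.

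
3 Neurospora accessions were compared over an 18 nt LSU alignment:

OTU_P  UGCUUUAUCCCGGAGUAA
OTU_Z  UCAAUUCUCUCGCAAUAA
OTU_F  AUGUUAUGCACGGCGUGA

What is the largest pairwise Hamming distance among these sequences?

12

Pairwise Hamming distances:
  OTU_P vs OTU_Z: 7
  OTU_P vs OTU_F: 9
  OTU_Z vs OTU_F: 12
The largest is 12, between OTU_Z and OTU_F.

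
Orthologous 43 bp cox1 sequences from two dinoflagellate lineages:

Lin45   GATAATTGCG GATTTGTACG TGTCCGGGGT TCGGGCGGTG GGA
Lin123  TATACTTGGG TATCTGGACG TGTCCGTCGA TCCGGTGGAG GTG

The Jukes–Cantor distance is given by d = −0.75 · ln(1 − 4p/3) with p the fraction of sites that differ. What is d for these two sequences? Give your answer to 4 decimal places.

0.4270

Mismatches occur at site 1 (G→T), site 5 (A→C), site 9 (C→G), site 11 (G→T), site 14 (T→C), site 17 (T→G), site 27 (G→T), site 28 (G→C), site 30 (T→A), site 33 (G→C), site 36 (C→T), site 39 (T→A), site 42 (G→T), site 43 (A→G).
p = 14/43 = 0.325581.
d = −0.75 · ln(1 − (4/3)·0.325581) = −0.75 · ln(0.565892) = −0.75 · (-0.569352) = 0.4270.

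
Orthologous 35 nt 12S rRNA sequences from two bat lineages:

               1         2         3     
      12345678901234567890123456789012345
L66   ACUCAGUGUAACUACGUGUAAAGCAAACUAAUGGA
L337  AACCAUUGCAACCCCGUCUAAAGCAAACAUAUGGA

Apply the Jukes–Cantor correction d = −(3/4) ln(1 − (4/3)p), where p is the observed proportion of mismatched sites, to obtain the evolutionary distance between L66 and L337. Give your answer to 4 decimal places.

0.3149

Mismatches occur at site 2 (C→A), site 3 (U→C), site 6 (G→U), site 9 (U→C), site 13 (U→C), site 14 (A→C), site 18 (G→C), site 29 (U→A), site 30 (A→U).
p = 9/35 = 0.257143.
d = −0.75 · ln(1 − (4/3)·0.257143) = −0.75 · ln(0.657143) = −0.75 · (-0.419854) = 0.3149.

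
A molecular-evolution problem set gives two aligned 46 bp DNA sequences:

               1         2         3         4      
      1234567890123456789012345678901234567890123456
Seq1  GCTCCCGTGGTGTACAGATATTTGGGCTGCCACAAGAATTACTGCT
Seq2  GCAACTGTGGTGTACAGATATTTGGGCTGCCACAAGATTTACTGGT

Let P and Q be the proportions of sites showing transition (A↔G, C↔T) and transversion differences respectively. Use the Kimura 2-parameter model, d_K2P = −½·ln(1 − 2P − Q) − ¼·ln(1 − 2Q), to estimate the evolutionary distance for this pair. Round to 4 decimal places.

0.1176

The sequences differ at positions 3 (T/A, transversion), 4 (C/A, transversion), 6 (C/T, transition), 38 (A/T, transversion), 45 (C/G, transversion).
Of the 5 differences, 1 transition and 4 transversions over 46 sites: P = 1/46 = 0.021739, Q = 4/46 = 0.086957.
d = −0.5·ln(0.869565) − 0.25·ln(0.826086) = −0.5·(-0.139762) − 0.25·(-0.191056) = 0.1176.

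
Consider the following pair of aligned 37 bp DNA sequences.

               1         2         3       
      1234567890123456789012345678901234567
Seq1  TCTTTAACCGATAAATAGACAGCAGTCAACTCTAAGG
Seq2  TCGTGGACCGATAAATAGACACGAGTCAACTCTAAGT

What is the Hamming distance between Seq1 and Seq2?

Mismatches occur at site 3 (T↔G), site 5 (T↔G), site 6 (A↔G), site 22 (G↔C), site 23 (C↔G), site 37 (G↔T).
That gives 6 mismatches out of 37 aligned sites, so the Hamming distance is 6.

6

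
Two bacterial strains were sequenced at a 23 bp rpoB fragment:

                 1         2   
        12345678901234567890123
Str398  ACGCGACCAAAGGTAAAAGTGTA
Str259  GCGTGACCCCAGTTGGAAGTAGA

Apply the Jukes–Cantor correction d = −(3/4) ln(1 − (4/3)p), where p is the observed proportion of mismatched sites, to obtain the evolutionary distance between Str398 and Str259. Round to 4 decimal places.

0.5532

The sequences differ at positions 1 (A/G), 4 (C/T), 9 (A/C), 10 (A/C), 13 (G/T), 15 (A/G), 16 (A/G), 21 (G/A), 22 (T/G).
p = 9/23 = 0.391304.
d = −0.75 · ln(1 − (4/3)·0.391304) = −0.75 · ln(0.478261) = −0.75 · (-0.737599) = 0.5532.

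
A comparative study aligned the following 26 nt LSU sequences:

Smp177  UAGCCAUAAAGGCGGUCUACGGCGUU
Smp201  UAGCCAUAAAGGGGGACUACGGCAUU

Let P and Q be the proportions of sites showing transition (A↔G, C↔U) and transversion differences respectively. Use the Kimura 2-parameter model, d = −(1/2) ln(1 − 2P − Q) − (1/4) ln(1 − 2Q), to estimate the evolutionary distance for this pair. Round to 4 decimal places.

The sequences differ at positions 13 (C/G, transversion), 16 (U/A, transversion), 24 (G/A, transition).
Of the 3 differences, 1 transition and 2 transversions over 26 sites: P = 1/26 = 0.038462, Q = 2/26 = 0.076923.
d = −0.5·ln(0.846153) − 0.25·ln(0.846154) = −0.5·(-0.167055) − 0.25·(-0.167054) = 0.1253.

0.1253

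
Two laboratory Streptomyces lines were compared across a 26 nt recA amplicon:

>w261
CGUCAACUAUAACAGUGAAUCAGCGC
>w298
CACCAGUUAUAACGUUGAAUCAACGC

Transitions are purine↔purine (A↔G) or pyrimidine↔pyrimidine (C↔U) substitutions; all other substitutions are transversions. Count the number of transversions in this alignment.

The sequences differ at positions 2 (G/A, transition), 3 (U/C, transition), 6 (A/G, transition), 7 (C/U, transition), 14 (A/G, transition), 15 (G/U, transversion), 23 (G/A, transition).
Of the 7 differences, 6 transitions and 1 transversion, so the answer is 1.

1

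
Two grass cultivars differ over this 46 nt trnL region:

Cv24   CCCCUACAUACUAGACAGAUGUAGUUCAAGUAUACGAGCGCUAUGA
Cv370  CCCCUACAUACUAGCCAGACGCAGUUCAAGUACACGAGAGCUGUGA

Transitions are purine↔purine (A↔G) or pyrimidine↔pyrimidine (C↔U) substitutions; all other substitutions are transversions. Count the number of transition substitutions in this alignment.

Differing sites — 15:A/C (Tv); 20:U/C (Ti); 22:U/C (Ti); 33:U/C (Ti); 39:C/A (Tv); 43:A/G (Ti).
Of the 6 differences, 4 transitions and 2 transversions, so the answer is 4.

4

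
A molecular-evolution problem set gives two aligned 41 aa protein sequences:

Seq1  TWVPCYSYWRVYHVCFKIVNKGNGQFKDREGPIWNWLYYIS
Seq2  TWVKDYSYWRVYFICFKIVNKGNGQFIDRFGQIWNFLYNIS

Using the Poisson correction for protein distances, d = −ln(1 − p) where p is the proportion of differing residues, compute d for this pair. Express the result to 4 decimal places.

Differing sites — 4:P/K; 5:C/D; 13:H/F; 14:V/I; 27:K/I; 30:E/F; 32:P/Q; 36:W/F; 39:Y/N.
p = 9/41 = 0.219512.
d = −ln(1 − 0.219512) = −ln(0.780488) = 0.2478.

0.2478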